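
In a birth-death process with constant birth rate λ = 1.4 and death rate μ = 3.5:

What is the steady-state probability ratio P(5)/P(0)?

For constant rates: P(n)/P(0) = (λ/μ)^n
P(5)/P(0) = (1.4/3.5)^5 = 0.4000^5 = 0.01024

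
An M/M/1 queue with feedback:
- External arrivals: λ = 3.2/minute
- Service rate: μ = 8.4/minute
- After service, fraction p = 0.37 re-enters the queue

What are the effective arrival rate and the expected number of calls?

Effective arrival rate: λ_eff = λ/(1-p) = 3.2/(1-0.37) = 3.2/0.63 = 5.079365
ρ = λ_eff/μ = 5.079365/8.4 = 0.604686
L = ρ/(1-ρ) = 0.604686/(1-0.604686) = 1.5296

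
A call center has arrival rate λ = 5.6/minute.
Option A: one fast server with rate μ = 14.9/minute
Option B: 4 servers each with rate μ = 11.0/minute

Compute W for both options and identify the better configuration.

Option A: single server μ = 14.9 (M/M/1)
  ρ_A = 5.6/14.9 = 0.3758
  W_A = 1/(μ-λ) = 1/(14.9-5.6) = 1/9.30 = 0.1075

Option B: 4 servers μ = 11.0 (M/M/4)
  ρ_B = λ/(cμ) = 5.6/(4×11.0) = 0.1273
  Offered load a = λ/μ = cρ = 5.6/11.0 = 0.5091
  P₀ = [ Σₙ₌₀^3 aⁿ/n! + a^4/(4!(1-ρ)) ]⁻¹
  Σ = a^0/0! + a^1/1! + a^2/2! + a^3/3! = 1.0000 + 0.5091 + 0.1296 + 0.02199 = 1.6607
  a^4/(4!(1-ρ)) = 0.06717/(24 × 0.8727) = 0.003207
  P₀ = 1/(1.6607 + 0.003207) = 0.6010
  Lq = P₀·a^4·ρ / (4!(1-ρ)²) = 0.6010 × 0.06717 × 0.1273 / (24 × 0.7617) = 0.0002811
  Wq_B = Lq/λ = 0.00028108/5.6 = 0.00005019
  W_B = Wq_B + 1/μ = 0.00005019 + 0.09091 = 0.09096

Since W_B = 0.09096 < W_A = 0.1075, Option B (multiple servers) has the shorter time in system.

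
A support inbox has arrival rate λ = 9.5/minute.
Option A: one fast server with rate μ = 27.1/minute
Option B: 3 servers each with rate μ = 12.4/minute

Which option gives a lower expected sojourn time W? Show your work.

Option A: single server μ = 27.1 (M/M/1)
  ρ_A = 9.5/27.1 = 0.3506
  W_A = 1/(μ-λ) = 1/(27.1-9.5) = 1/17.60 = 0.05682

Option B: 3 servers μ = 12.4 (M/M/3)
  ρ_B = λ/(cμ) = 9.5/(3×12.4) = 0.2554
  Offered load a = λ/μ = cρ = 9.5/12.4 = 0.7661
  P₀ = [ Σₙ₌₀^2 aⁿ/n! + a^3/(3!(1-ρ)) ]⁻¹
  Σ = a^0/0! + a^1/1! + a^2/2! = 1.0000 + 0.7661 + 0.2935 = 2.0596
  a^3/(3!(1-ρ)) = 0.4497/(6 × 0.7446) = 0.1007
  P₀ = 1/(2.0596 + 0.1007) = 0.4629
  Lq = P₀·a^3·ρ / (3!(1-ρ)²) = 0.4629 × 0.4497 × 0.2554 / (6 × 0.5545) = 0.01598
  Wq_B = Lq/λ = 0.01598/9.5 = 0.001682
  W_B = Wq_B + 1/μ = 0.001682 + 0.08065 = 0.08233

Since W_A = 0.05682 < W_B = 0.08233, Option A (single fast server) has the shorter time in system.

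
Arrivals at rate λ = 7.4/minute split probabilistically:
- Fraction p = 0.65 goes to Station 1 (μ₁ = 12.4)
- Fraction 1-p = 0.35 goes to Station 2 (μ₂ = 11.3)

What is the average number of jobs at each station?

Effective rates: λ₁ = 7.4×0.65 = 4.81, λ₂ = 7.4×0.35 = 2.59
Station 1: ρ₁ = 4.81/12.4 = 0.3879, L₁ = ρ₁/(1-ρ₁) = 0.3879/(1-0.3879) = 0.6337
Station 2: ρ₂ = 2.59/11.3 = 0.2292, L₂ = ρ₂/(1-ρ₂) = 0.2292/(1-0.2292) = 0.2974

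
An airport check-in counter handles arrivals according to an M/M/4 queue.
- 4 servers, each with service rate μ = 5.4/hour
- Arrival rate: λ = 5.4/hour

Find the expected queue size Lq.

Traffic intensity: ρ = λ/(cμ) = 5.4/(4×5.4) = 0.2500
Since ρ = 0.2500 < 1, system is stable.
Offered load a = λ/μ = cρ = 5.4/5.4 = 1.0000
P₀ = [ Σₙ₌₀^3 aⁿ/n! + a^4/(4!(1-ρ)) ]⁻¹
Σ = a^0/0! + a^1/1! + a^2/2! + a^3/3! = 1.0000 + 1.0000 + 0.5000 + 0.1667 = 2.6667
a^4/(4!(1-ρ)) = 1.0000/(24 × 0.7500) = 0.05556
P₀ = 1/(2.6667 + 0.05556) = 0.3673
Lq = P₀·a^4·ρ / (4!(1-ρ)²) = 0.36735 × 1.0000 × 0.25000 / (24 × 0.56250) = 0.006803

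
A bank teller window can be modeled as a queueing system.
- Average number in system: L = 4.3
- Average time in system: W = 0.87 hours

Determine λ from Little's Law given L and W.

Little's Law: L = λW, so λ = L/W
λ = 4.3/0.87 = 4.9425 transactions/hour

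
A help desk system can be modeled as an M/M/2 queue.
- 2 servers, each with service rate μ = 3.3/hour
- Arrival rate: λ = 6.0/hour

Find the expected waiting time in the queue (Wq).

Traffic intensity: ρ = λ/(cμ) = 6.0/(2×3.3) = 0.9091
Since ρ = 0.9091 < 1, system is stable.
Offered load a = λ/μ = cρ = 6.0/3.3 = 1.8182
P₀ = [ Σₙ₌₀^1 aⁿ/n! + a^2/(2!(1-ρ)) ]⁻¹
Σ = a^0/0! + a^1/1! = 1.0000 + 1.8182 = 2.8182
a^2/(2!(1-ρ)) = 3.30579/(2 × 0.0909091) = 18.1818
P₀ = 1/(2.8182 + 18.1818) = 0.04762
Lq = P₀·a^2·ρ / (2!(1-ρ)²) = 0.047619 × 3.3058 × 0.90909 / (2 × 0.0082645) = 8.6580
Wq = Lq/λ = 8.6580/6.0 = 1.4430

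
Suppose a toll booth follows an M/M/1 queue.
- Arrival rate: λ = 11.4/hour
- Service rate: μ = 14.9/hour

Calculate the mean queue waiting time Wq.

First, compute utilization: ρ = λ/μ = 11.4/14.9 = 0.7651
For M/M/1: Wq = λ/(μ(μ-λ))
Wq = 11.4/(14.9 × (14.9-11.4))
Wq = 11.4/(14.9 × 3.50)
Wq = 0.2186 hours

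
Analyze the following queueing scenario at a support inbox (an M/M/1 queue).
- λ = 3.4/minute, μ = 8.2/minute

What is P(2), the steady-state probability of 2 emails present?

ρ = λ/μ = 3.4/8.2 = 0.4146
P(n) = (1-ρ)ρⁿ
P(2) = (1-0.4146) × 0.4146^2
P(2) = 0.5854 × 0.1719
P(2) = 0.1006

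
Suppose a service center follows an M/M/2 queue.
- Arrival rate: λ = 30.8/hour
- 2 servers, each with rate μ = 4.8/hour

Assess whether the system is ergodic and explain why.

Stability requires ρ = λ/(cμ) < 1
ρ = 30.8/(2 × 4.8) = 30.8/9.60 = 3.2083
Since 3.2083 ≥ 1, the system is UNSTABLE.
Need c > λ/μ = 30.8/4.8 = 6.42.
Minimum servers needed: c = 7.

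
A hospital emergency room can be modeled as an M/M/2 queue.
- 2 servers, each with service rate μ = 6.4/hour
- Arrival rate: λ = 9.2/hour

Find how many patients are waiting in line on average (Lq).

Traffic intensity: ρ = λ/(cμ) = 9.2/(2×6.4) = 0.7187
Since ρ = 0.7187 < 1, system is stable.
Offered load a = λ/μ = cρ = 9.2/6.4 = 1.4375
P₀ = [ Σₙ₌₀^1 aⁿ/n! + a^2/(2!(1-ρ)) ]⁻¹
Σ = a^0/0! + a^1/1! = 1.0000 + 1.4375 = 2.4375
a^2/(2!(1-ρ)) = 2.0664/(2 × 0.28125) = 3.6736
P₀ = 1/(2.4375 + 3.6736) = 0.1636
Lq = P₀·a^2·ρ / (2!(1-ρ)²) = 0.163636 × 2.06641 × 0.718750 / (2 × 0.0791016) = 1.5362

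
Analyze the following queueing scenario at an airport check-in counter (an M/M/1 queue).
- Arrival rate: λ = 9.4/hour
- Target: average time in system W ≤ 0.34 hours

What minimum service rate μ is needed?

For M/M/1: W = 1/(μ-λ)
Need W ≤ 0.34, so 1/(μ-λ) ≤ 0.34
μ - λ ≥ 1/0.34 = 2.9412
μ ≥ 9.4 + 2.9412 = 12.3412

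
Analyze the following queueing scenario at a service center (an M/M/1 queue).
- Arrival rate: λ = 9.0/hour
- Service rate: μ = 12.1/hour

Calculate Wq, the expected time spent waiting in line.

First, compute utilization: ρ = λ/μ = 9.0/12.1 = 0.7438
For M/M/1: Wq = λ/(μ(μ-λ))
Wq = 9.0/(12.1 × (12.1-9.0))
Wq = 9.0/(12.1 × 3.10)
Wq = 0.2399 hours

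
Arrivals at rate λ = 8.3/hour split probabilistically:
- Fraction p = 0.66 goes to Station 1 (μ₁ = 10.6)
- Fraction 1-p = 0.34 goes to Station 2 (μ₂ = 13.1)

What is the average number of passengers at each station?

Effective rates: λ₁ = 8.3×0.66 = 5.478, λ₂ = 8.3×0.34 = 2.822
Station 1: ρ₁ = 5.478/10.6 = 0.5168, L₁ = ρ₁/(1-ρ₁) = 0.5168/(1-0.5168) = 1.0695
Station 2: ρ₂ = 2.822/13.1 = 0.21542, L₂ = ρ₂/(1-ρ₂) = 0.21542/(1-0.21542) = 0.2746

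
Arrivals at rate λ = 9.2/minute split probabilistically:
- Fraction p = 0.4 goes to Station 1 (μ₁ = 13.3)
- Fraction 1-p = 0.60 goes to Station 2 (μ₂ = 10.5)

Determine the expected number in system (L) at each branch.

Effective rates: λ₁ = 9.2×0.4 = 3.68, λ₂ = 9.2×0.60 = 5.52
Station 1: ρ₁ = 3.68/13.3 = 0.27669, L₁ = ρ₁/(1-ρ₁) = 0.27669/(1-0.27669) = 0.3825
Station 2: ρ₂ = 5.52/10.5 = 0.5257, L₂ = ρ₂/(1-ρ₂) = 0.5257/(1-0.5257) = 1.1084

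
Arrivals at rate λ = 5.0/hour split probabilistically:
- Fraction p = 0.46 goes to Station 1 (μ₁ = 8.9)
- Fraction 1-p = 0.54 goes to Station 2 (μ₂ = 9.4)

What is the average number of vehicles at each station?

Effective rates: λ₁ = 5.0×0.46 = 2.3, λ₂ = 5.0×0.54 = 2.7
Station 1: ρ₁ = 2.3/8.9 = 0.25843, L₁ = ρ₁/(1-ρ₁) = 0.25843/(1-0.25843) = 0.3485
Station 2: ρ₂ = 2.7/9.4 = 0.28723, L₂ = ρ₂/(1-ρ₂) = 0.28723/(1-0.28723) = 0.4030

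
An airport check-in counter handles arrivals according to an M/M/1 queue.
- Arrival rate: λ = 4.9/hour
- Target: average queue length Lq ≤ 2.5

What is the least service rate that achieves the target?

For M/M/1: Lq = λ²/(μ(μ-λ))
Need Lq ≤ 2.5, i.e. μ(μ-λ) ≥ λ²/2.5
μ² - 4.9μ - 24.01/2.5 ≥ 0  →  μ² - 4.9μ - 9.6040 ≥ 0
Quadratic formula (positive root): μ = [λ + √(λ² + 4×9.6040)]/2
Discriminant: 24.01 + 4×9.6040 = 62.4260, √62.4260 = 7.9010
μ ≥ (4.9 + 7.9010)/2 = 6.4005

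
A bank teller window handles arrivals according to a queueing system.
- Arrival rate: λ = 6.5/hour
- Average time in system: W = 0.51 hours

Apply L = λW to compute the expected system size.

Little's Law: L = λW
L = 6.5 × 0.51 = 3.3150 transactions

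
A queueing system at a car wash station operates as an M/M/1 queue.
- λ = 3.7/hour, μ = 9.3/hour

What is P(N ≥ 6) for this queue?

ρ = λ/μ = 3.7/9.3 = 0.39785
P(N ≥ n) = ρⁿ
P(N ≥ 6) = 0.39785^6
P(N ≥ 6) = 0.003966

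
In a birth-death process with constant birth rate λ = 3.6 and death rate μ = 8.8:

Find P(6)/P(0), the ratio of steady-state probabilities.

For constant rates: P(n)/P(0) = (λ/μ)^n
P(6)/P(0) = (3.6/8.8)^6 = 0.40909^6 = 0.004687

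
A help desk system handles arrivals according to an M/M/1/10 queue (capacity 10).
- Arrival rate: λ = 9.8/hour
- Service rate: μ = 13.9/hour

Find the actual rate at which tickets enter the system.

ρ = λ/μ = 9.8/13.9 = 0.705036
P₀ = (1-ρ)/(1-ρ^(K+1)) = (1-0.705036)/(1-0.705036^11) = 0.29496/0.97860 = 0.3014
P_K = P₀×ρ^K = 0.3014 × 0.705036^10 = 0.3014 × 0.03035 = 0.009147
λ_eff = λ(1-P_K) = 9.8 × (1 - 0.009147) = 9.8 × 0.990853 = 9.7104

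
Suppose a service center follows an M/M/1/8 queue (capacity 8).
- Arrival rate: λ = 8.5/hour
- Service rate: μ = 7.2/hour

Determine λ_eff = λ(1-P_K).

ρ = λ/μ = 8.5/7.2 = 1.18056
P₀ = (1-ρ)/(1-ρ^(K+1)) = (1-1.18056)/(1-1.18056^9) = -0.18056/-3.4544 = 0.05227
P_K = P₀×ρ^K = 0.05227 × 1.18056^8 = 0.05227 × 3.7732 = 0.1972
λ_eff = λ(1-P_K) = 8.5 × (1 - 0.197217) = 8.5 × 0.802783 = 6.8237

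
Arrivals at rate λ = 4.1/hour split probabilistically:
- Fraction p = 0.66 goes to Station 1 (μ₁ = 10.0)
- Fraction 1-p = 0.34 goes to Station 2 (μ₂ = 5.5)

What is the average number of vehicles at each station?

Effective rates: λ₁ = 4.1×0.66 = 2.706, λ₂ = 4.1×0.34 = 1.394
Station 1: ρ₁ = 2.706/10.0 = 0.2706, L₁ = ρ₁/(1-ρ₁) = 0.2706/(1-0.2706) = 0.3710
Station 2: ρ₂ = 1.394/5.5 = 0.25345, L₂ = ρ₂/(1-ρ₂) = 0.25345/(1-0.25345) = 0.3395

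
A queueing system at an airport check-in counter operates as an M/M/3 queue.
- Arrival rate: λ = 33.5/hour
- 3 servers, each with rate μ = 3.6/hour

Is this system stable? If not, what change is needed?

Stability requires ρ = λ/(cμ) < 1
ρ = 33.5/(3 × 3.6) = 33.5/10.80 = 3.1019
Since 3.1019 ≥ 1, the system is UNSTABLE.
Need c > λ/μ = 33.5/3.6 = 9.31.
Minimum servers needed: c = 10.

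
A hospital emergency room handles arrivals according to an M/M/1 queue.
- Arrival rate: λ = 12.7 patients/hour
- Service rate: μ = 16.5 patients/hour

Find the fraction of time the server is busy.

Server utilization: ρ = λ/μ
ρ = 12.7/16.5 = 0.7697
The server is busy 76.97% of the time.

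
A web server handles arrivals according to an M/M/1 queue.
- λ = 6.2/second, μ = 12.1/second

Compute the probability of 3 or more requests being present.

ρ = λ/μ = 6.2/12.1 = 0.5124
P(N ≥ n) = ρⁿ
P(N ≥ 3) = 0.5124^3
P(N ≥ 3) = 0.1345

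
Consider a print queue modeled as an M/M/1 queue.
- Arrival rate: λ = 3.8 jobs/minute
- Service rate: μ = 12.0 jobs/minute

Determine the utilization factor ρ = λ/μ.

Server utilization: ρ = λ/μ
ρ = 3.8/12.0 = 0.3167
The server is busy 31.67% of the time.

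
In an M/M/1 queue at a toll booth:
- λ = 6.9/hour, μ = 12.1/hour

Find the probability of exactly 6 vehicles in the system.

ρ = λ/μ = 6.9/12.1 = 0.57025
P(n) = (1-ρ)ρⁿ
P(6) = (1-0.57025) × 0.57025^6
P(6) = 0.4297 × 0.03439
P(6) = 0.01478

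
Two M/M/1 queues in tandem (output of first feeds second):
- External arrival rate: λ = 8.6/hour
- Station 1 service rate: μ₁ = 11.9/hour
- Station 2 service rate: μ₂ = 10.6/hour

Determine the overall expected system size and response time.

By Jackson's theorem, each station behaves as independent M/M/1.
Station 1: ρ₁ = 8.6/11.9 = 0.7227, L₁ = ρ₁/(1-ρ₁) = λ/(μ₁-λ) = 8.6/3.30 = 2.6061
Station 2: ρ₂ = 8.6/10.6 = 0.8113, L₂ = ρ₂/(1-ρ₂) = λ/(μ₂-λ) = 8.6/2.00 = 4.3000
Total: L = L₁ + L₂ = 2.6061 + 4.3000 = 6.9061
W = L/λ = 6.9061/8.6 = 0.8030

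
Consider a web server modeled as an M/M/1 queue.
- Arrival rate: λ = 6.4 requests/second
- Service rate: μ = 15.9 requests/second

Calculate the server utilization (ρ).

Server utilization: ρ = λ/μ
ρ = 6.4/15.9 = 0.4025
The server is busy 40.25% of the time.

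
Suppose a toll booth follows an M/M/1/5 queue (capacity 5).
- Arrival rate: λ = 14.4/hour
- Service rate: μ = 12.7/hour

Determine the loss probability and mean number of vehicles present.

ρ = λ/μ = 14.4/12.7 = 1.13386
P₀ = (1-ρ)/(1-ρ^(K+1)) = (1-1.13386)/(1-1.13386^6) = -0.1339/-1.1250 = 0.1190
P_K = P₀×ρ^K = 0.1190 × 1.13386^5 = 0.1190 × 1.8741 = 0.2230
Blocking probability P_5 = 0.2230 (22.30%)
L = ρ[1 - (K+1)ρ^K + Kρ^(K+1)] / [(1-ρ)(1-ρ^(K+1))]
L = 1.13386 × (1 - 6×1.87412 + 5×2.12499) / ((1 - 1.13386) × (1 - 2.12499)) = 2.8629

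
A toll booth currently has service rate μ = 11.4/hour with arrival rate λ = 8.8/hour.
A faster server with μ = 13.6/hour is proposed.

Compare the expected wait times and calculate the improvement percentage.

System 1: ρ₁ = 8.8/11.4 = 0.7719, W₁ = 1/(11.4-8.8) = 0.38462
System 2: ρ₂ = 8.8/13.6 = 0.6471, W₂ = 1/(13.6-8.8) = 0.20833
Improvement: (W₁-W₂)/W₁ = (0.38462-0.20833)/0.38462 = 45.83%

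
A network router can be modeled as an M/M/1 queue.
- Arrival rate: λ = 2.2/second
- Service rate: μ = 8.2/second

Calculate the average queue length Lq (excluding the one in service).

ρ = λ/μ = 2.2/8.2 = 0.2683
For M/M/1: Lq = λ²/(μ(μ-λ))
Lq = 4.84/(8.2 × 6.00)
Lq = 0.09837 packets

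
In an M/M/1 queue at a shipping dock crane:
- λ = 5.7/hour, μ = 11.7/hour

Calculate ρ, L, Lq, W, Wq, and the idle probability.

Step 1: ρ = λ/μ = 5.7/11.7 = 0.4872
Step 2: L = λ/(μ-λ) = 5.7/6.00 = 0.9500
Step 3: Lq = λ²/(μ(μ-λ)) = 32.49/(11.7×6.00) = 0.4628
Step 4: W = 1/(μ-λ) = 1/6.00 = 0.16667
Step 5: Wq = λ/(μ(μ-λ)) = 5.7/(11.7×6.00) = 0.08120
Step 6: P(0) = 1-ρ = 0.5128
Verify: L = λW = 5.7×0.16667 = 0.9500 ✔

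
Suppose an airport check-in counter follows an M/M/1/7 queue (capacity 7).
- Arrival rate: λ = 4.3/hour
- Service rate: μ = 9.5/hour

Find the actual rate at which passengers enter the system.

ρ = λ/μ = 4.3/9.5 = 0.45263
P₀ = (1-ρ)/(1-ρ^(K+1)) = (1-0.45263)/(1-0.45263^8) = 0.54737/0.99824 = 0.5483
P_K = P₀×ρ^K = 0.5483 × 0.45263^7 = 0.5483 × 0.003892 = 0.002134
λ_eff = λ(1-P_K) = 4.3 × (1 - 0.002134) = 4.3 × 0.99787 = 4.2908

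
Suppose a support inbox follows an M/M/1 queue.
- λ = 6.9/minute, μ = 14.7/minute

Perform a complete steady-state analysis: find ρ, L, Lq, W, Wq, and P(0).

Step 1: ρ = λ/μ = 6.9/14.7 = 0.4694
Step 2: L = λ/(μ-λ) = 6.9/7.80 = 0.8846
Step 3: Lq = λ²/(μ(μ-λ)) = 47.61/(14.7×7.80) = 0.4152
Step 4: W = 1/(μ-λ) = 1/7.80 = 0.1282
Step 5: Wq = λ/(μ(μ-λ)) = 6.9/(14.7×7.80) = 0.06018
Step 6: P(0) = 1-ρ = 0.5306
Verify: L = λW = 6.9×0.1282 = 0.8846 ✔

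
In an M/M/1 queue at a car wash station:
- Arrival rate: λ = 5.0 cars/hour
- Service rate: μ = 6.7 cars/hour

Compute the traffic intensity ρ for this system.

Server utilization: ρ = λ/μ
ρ = 5.0/6.7 = 0.7463
The server is busy 74.63% of the time.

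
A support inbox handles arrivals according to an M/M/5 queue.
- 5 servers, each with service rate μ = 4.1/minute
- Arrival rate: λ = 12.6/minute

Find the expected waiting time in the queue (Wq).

Traffic intensity: ρ = λ/(cμ) = 12.6/(5×4.1) = 0.6146
Since ρ = 0.6146 < 1, system is stable.
Offered load a = λ/μ = cρ = 12.6/4.1 = 3.0732
P₀ = [ Σₙ₌₀^4 aⁿ/n! + a^5/(5!(1-ρ)) ]⁻¹
Σ = a^0/0! + a^1/1! + a^2/2! + a^3/3! + a^4/4! = 1.00000 + 3.07317 + 4.72219 + 4.83736 + 3.71651 = 17.3492
a^5/(5!(1-ρ)) = 274.1154/(120 × 0.385366) = 5.9276
P₀ = 1/(17.3492 + 5.9276) = 0.04296
Lq = P₀·a^5·ρ / (5!(1-ρ)²) = 0.0429612 × 274.1154 × 0.614634 / (120 × 0.148507) = 0.4062
Wq = Lq/λ = 0.4062/12.6 = 0.03224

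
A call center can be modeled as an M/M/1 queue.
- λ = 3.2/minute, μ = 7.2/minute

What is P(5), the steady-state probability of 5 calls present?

ρ = λ/μ = 3.2/7.2 = 0.44444
P(n) = (1-ρ)ρⁿ
P(5) = (1-0.44444) × 0.44444^5
P(5) = 0.5556 × 0.01734
P(5) = 0.009634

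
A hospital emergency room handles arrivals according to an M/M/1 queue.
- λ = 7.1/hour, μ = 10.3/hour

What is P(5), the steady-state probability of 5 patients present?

ρ = λ/μ = 7.1/10.3 = 0.6893
P(n) = (1-ρ)ρⁿ
P(5) = (1-0.6893) × 0.6893^5
P(5) = 0.31070 × 0.15561
P(5) = 0.04835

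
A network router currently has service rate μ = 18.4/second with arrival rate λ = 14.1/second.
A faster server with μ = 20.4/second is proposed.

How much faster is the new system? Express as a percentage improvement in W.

System 1: ρ₁ = 14.1/18.4 = 0.7663, W₁ = 1/(18.4-14.1) = 0.23256
System 2: ρ₂ = 14.1/20.4 = 0.6912, W₂ = 1/(20.4-14.1) = 0.15873
Improvement: (W₁-W₂)/W₁ = (0.23256-0.15873)/0.23256 = 31.75%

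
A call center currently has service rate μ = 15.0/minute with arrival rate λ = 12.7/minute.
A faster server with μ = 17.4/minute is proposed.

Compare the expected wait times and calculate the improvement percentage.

System 1: ρ₁ = 12.7/15.0 = 0.8467, W₁ = 1/(15.0-12.7) = 0.4348
System 2: ρ₂ = 12.7/17.4 = 0.7299, W₂ = 1/(17.4-12.7) = 0.2128
Improvement: (W₁-W₂)/W₁ = (0.4348-0.2128)/0.4348 = 51.06%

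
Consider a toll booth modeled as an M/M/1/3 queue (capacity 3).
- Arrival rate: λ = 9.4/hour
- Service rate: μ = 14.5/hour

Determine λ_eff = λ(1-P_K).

ρ = λ/μ = 9.4/14.5 = 0.64828
P₀ = (1-ρ)/(1-ρ^(K+1)) = (1-0.64828)/(1-0.64828^4) = 0.35172/0.82338 = 0.4272
P_K = P₀×ρ^K = 0.4272 × 0.64828^3 = 0.4272 × 0.2725 = 0.1164
λ_eff = λ(1-P_K) = 9.4 × (1 - 0.11638) = 9.4 × 0.88362 = 8.3060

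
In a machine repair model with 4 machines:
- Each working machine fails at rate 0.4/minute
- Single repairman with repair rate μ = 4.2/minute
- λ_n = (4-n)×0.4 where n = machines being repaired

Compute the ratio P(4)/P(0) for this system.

P(4)/P(0) = ∏_{i=0}^{4-1} λ_i/μ_{i+1}
= (4-0)×0.4/4.2 × (4-1)×0.4/4.2 × (4-2)×0.4/4.2 × (4-3)×0.4/4.2
= 0.001974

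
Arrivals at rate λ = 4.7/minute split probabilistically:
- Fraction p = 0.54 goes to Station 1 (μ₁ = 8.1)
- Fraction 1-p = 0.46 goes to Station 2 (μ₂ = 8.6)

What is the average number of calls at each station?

Effective rates: λ₁ = 4.7×0.54 = 2.538, λ₂ = 4.7×0.46 = 2.162
Station 1: ρ₁ = 2.538/8.1 = 0.31333, L₁ = ρ₁/(1-ρ₁) = 0.31333/(1-0.31333) = 0.4563
Station 2: ρ₂ = 2.162/8.6 = 0.2514, L₂ = ρ₂/(1-ρ₂) = 0.2514/(1-0.2514) = 0.3358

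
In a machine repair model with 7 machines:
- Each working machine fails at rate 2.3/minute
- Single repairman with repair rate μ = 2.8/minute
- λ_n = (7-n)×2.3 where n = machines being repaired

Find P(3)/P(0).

P(3)/P(0) = ∏_{i=0}^{3-1} λ_i/μ_{i+1}
= (7-0)×2.3/2.8 × (7-1)×2.3/2.8 × (7-2)×2.3/2.8
= 116.3935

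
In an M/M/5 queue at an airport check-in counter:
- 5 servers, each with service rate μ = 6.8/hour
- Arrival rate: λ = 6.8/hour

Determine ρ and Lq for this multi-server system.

Traffic intensity: ρ = λ/(cμ) = 6.8/(5×6.8) = 0.2000
Since ρ = 0.2000 < 1, system is stable.
Offered load a = λ/μ = cρ = 6.8/6.8 = 1.0000
P₀ = [ Σₙ₌₀^4 aⁿ/n! + a^5/(5!(1-ρ)) ]⁻¹
Σ = a^0/0! + a^1/1! + a^2/2! + a^3/3! + a^4/4! = 1.0000 + 1.0000 + 0.50000 + 0.16667 + 0.041667 = 2.7083
a^5/(5!(1-ρ)) = 1.0000/(120 × 0.8000) = 0.01042
P₀ = 1/(2.7083 + 0.01042) = 0.3678
Lq = P₀·a^5·ρ / (5!(1-ρ)²) = 0.36782 × 1.0000 × 0.20000 / (120 × 0.64000) = 0.0009579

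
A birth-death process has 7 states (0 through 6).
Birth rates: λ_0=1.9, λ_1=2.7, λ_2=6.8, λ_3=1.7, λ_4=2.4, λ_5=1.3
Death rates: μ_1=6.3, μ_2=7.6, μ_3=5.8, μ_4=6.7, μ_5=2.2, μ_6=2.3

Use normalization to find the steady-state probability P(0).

Ratios P(n)/P(0) = (λ₀···λₙ₋₁)/(μ₁···μₙ):
P(1)/P(0) = (1.9)/(6.3) = 0.301587
P(2)/P(0) = (1.9×2.7)/(6.3×7.6) = 0.107143
P(3)/P(0) = (1.9×2.7×6.8)/(6.3×7.6×5.8) = 0.125616
P(4)/P(0) = (1.9×2.7×6.8×1.7)/(6.3×7.6×5.8×6.7) = 0.0318727
P(5)/P(0) = (1.9×2.7×6.8×1.7×2.4)/(6.3×7.6×5.8×6.7×2.2) = 0.0347702
P(6)/P(0) = (1.9×2.7×6.8×1.7×2.4×1.3)/(6.3×7.6×5.8×6.7×2.2×2.3) = 0.0196527

Normalization: ∑ P(n) = 1
P(0) × (1.00000 + 0.301587 + 0.107143 + 0.125616 + 0.0318727 + 0.0347702 + 0.0196527) = 1
P(0) × 1.62064 = 1
P(0) = 1/1.62064 = 0.6170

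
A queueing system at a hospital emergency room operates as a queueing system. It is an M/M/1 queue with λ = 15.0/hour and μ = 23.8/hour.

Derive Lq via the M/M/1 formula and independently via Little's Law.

Method 1 (direct): Lq = λ²/(μ(μ-λ)) = 225.00/(23.8 × 8.80) = 1.0743

Method 2 (Little's Law):
W = 1/(μ-λ) = 1/8.80 = 0.11364
Wq = W - 1/μ = 0.11364 - 0.042017 = 0.07162
Lq = λWq = 15.0 × 0.07162 = 1.0743 ✔ (matches Method 1)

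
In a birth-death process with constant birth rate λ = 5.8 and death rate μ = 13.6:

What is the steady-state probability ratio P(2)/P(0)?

For constant rates: P(n)/P(0) = (λ/μ)^n
P(2)/P(0) = (5.8/13.6)^2 = 0.4265^2 = 0.1819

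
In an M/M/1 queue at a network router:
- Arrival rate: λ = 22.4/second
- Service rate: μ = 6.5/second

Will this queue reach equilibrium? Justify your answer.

Stability requires ρ = λ/(cμ) < 1
ρ = 22.4/(1 × 6.5) = 22.4/6.50 = 3.4462
Since 3.4462 ≥ 1, the system is UNSTABLE.
Queue grows without bound. Need μ > λ = 22.4.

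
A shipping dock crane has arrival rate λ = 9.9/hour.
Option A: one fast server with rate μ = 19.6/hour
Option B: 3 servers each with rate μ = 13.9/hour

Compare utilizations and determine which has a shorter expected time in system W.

Option A: single server μ = 19.6 (M/M/1)
  ρ_A = 9.9/19.6 = 0.5051
  W_A = 1/(μ-λ) = 1/(19.6-9.9) = 1/9.70 = 0.1031

Option B: 3 servers μ = 13.9 (M/M/3)
  ρ_B = λ/(cμ) = 9.9/(3×13.9) = 0.2374
  Offered load a = λ/μ = cρ = 9.9/13.9 = 0.7122
  P₀ = [ Σₙ₌₀^2 aⁿ/n! + a^3/(3!(1-ρ)) ]⁻¹
  Σ = a^0/0! + a^1/1! + a^2/2! = 1.0000 + 0.71223 + 0.25364 = 1.9659
  a^3/(3!(1-ρ)) = 0.3613/(6 × 0.7626) = 0.07896
  P₀ = 1/(1.9659 + 0.07896) = 0.4890
  Lq = P₀·a^3·ρ / (3!(1-ρ)²) = 0.4890 × 0.3613 × 0.2374 / (6 × 0.5815) = 0.01202
  Wq_B = Lq/λ = 0.012022/9.9 = 0.0012143
  W_B = Wq_B + 1/μ = 0.0012143 + 0.071942 = 0.07316

Since W_B = 0.07316 < W_A = 0.1031, Option B (multiple servers) has the shorter time in system.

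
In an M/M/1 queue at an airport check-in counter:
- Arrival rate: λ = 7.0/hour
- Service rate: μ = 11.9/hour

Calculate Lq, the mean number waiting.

ρ = λ/μ = 7.0/11.9 = 0.5882
For M/M/1: Lq = λ²/(μ(μ-λ))
Lq = 49.00/(11.9 × 4.90)
Lq = 0.8403 passengers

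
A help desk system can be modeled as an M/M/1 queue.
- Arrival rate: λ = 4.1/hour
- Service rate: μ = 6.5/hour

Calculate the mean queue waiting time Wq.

First, compute utilization: ρ = λ/μ = 4.1/6.5 = 0.6308
For M/M/1: Wq = λ/(μ(μ-λ))
Wq = 4.1/(6.5 × (6.5-4.1))
Wq = 4.1/(6.5 × 2.40)
Wq = 0.2628 hours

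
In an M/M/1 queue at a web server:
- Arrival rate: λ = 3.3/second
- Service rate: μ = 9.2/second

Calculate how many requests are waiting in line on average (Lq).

ρ = λ/μ = 3.3/9.2 = 0.3587
For M/M/1: Lq = λ²/(μ(μ-λ))
Lq = 10.89/(9.2 × 5.90)
Lq = 0.2006 requests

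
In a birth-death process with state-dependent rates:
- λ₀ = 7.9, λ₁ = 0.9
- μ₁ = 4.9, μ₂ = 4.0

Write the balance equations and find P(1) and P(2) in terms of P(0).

Balance equations:
State 0: λ₀P₀ = μ₁P₁ → P₁ = (λ₀/μ₁)P₀ = (7.9/4.9)P₀ = 1.6122P₀
State 1: P₂ = (λ₀λ₁)/(μ₁μ₂)P₀ = (7.9×0.9)/(4.9×4.0)P₀ = 0.3628P₀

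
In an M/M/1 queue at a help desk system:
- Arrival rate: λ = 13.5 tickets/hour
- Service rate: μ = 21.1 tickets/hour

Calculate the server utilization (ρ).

Server utilization: ρ = λ/μ
ρ = 13.5/21.1 = 0.6398
The server is busy 63.98% of the time.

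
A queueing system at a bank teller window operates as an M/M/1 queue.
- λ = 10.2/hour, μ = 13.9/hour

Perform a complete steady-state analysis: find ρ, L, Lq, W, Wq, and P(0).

Step 1: ρ = λ/μ = 10.2/13.9 = 0.7338
Step 2: L = λ/(μ-λ) = 10.2/3.70 = 2.7568
Step 3: Lq = λ²/(μ(μ-λ)) = 104.04/(13.9×3.70) = 2.0229
Step 4: W = 1/(μ-λ) = 1/3.70 = 0.27027
Step 5: Wq = λ/(μ(μ-λ)) = 10.2/(13.9×3.70) = 0.1983
Step 6: P(0) = 1-ρ = 0.2662
Verify: L = λW = 10.2×0.27027 = 2.7568 ✔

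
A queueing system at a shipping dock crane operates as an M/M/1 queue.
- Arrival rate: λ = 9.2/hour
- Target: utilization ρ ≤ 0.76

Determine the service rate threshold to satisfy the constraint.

ρ = λ/μ, so μ = λ/ρ
μ ≥ 9.2/0.76 = 12.1053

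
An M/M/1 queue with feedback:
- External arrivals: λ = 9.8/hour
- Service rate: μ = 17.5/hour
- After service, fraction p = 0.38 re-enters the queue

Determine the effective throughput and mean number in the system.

Effective arrival rate: λ_eff = λ/(1-p) = 9.8/(1-0.38) = 9.8/0.62 = 15.806452
ρ = λ_eff/μ = 15.806452/17.5 = 0.9032258
L = ρ/(1-ρ) = 0.9032258/(1-0.9032258) = 9.3333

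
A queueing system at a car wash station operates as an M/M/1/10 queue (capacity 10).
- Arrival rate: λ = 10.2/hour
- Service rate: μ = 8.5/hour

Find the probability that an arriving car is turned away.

ρ = λ/μ = 10.2/8.5 = 1.2000
P₀ = (1-ρ)/(1-ρ^(K+1)) = (1-1.2000)/(1-1.2000^11) = -0.2000/-6.4301 = 0.03110
P_K = P₀×ρ^K = 0.03110 × 1.2000^10 = 0.03110 × 6.1917 = 0.1926
Blocking probability = 19.26%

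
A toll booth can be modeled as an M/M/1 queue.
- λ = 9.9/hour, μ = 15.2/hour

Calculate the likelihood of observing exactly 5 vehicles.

ρ = λ/μ = 9.9/15.2 = 0.6513
P(n) = (1-ρ)ρⁿ
P(5) = (1-0.6513) × 0.6513^5
P(5) = 0.3487 × 0.1172
P(5) = 0.04087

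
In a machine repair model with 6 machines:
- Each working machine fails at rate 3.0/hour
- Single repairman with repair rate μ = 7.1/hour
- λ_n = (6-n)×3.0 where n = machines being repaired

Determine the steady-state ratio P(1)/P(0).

P(1)/P(0) = ∏_{i=0}^{1-1} λ_i/μ_{i+1}
= (6-0)×3.0/7.1
= 2.5352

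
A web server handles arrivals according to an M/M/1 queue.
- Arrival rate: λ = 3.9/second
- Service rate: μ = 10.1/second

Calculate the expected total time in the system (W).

First, compute utilization: ρ = λ/μ = 3.9/10.1 = 0.3861
For M/M/1: W = 1/(μ-λ)
W = 1/(10.1-3.9) = 1/6.20
W = 0.1613 seconds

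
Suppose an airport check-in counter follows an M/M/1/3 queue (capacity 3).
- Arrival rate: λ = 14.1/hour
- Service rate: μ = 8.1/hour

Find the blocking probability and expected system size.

ρ = λ/μ = 14.1/8.1 = 1.74074
P₀ = (1-ρ)/(1-ρ^(K+1)) = (1-1.74074)/(1-1.74074^4) = -0.7407/-8.1820 = 0.09053
P_K = P₀×ρ^K = 0.09053 × 1.74074^3 = 0.09053 × 5.2747 = 0.4775
Blocking probability P_3 = 0.4775 (47.75%)
L = ρ[1 - (K+1)ρ^K + Kρ^(K+1)] / [(1-ρ)(1-ρ^(K+1))]
L = 1.74074 × (1 - 4×5.27475 + 3×9.18197) / ((1 - 1.74074) × (1 - 9.18197)) = 2.1389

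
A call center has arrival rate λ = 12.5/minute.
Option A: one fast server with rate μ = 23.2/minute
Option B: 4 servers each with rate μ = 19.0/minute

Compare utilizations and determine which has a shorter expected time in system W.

Option A: single server μ = 23.2 (M/M/1)
  ρ_A = 12.5/23.2 = 0.5388
  W_A = 1/(μ-λ) = 1/(23.2-12.5) = 1/10.70 = 0.09346

Option B: 4 servers μ = 19.0 (M/M/4)
  ρ_B = λ/(cμ) = 12.5/(4×19.0) = 0.1645
  Offered load a = λ/μ = cρ = 12.5/19.0 = 0.6579
  P₀ = [ Σₙ₌₀^3 aⁿ/n! + a^4/(4!(1-ρ)) ]⁻¹
  Σ = a^0/0! + a^1/1! + a^2/2! + a^3/3! = 1.0000 + 0.6579 + 0.2164 + 0.04746 = 1.9218
  a^4/(4!(1-ρ)) = 0.18734/(24 × 0.83553) = 0.009342
  P₀ = 1/(1.9218 + 0.009342) = 0.5178
  Lq = P₀·a^4·ρ / (4!(1-ρ)²) = 0.51784 × 0.18734 × 0.16447 / (24 × 0.69810) = 0.0009523
  Wq_B = Lq/λ = 0.00095232/12.5 = 0.00007619
  W_B = Wq_B + 1/μ = 0.00007619 + 0.05263 = 0.05271

Since W_B = 0.05271 < W_A = 0.09346, Option B (multiple servers) has the shorter time in system.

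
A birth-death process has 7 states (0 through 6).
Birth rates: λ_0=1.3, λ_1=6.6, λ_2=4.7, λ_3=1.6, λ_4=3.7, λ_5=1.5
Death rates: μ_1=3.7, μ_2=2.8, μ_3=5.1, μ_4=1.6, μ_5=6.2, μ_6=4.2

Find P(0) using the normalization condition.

Ratios P(n)/P(0) = (λ₀···λₙ₋₁)/(μ₁···μₙ):
P(1)/P(0) = (1.3)/(3.7) = 0.35135
P(2)/P(0) = (1.3×6.6)/(3.7×2.8) = 0.82819
P(3)/P(0) = (1.3×6.6×4.7)/(3.7×2.8×5.1) = 0.76323
P(4)/P(0) = (1.3×6.6×4.7×1.6)/(3.7×2.8×5.1×1.6) = 0.76323
P(5)/P(0) = (1.3×6.6×4.7×1.6×3.7)/(3.7×2.8×5.1×1.6×6.2) = 0.45548
P(6)/P(0) = (1.3×6.6×4.7×1.6×3.7×1.5)/(3.7×2.8×5.1×1.6×6.2×4.2) = 0.16267

Normalization: ∑ P(n) = 1
P(0) × (1.0000 + 0.35135 + 0.82819 + 0.76323 + 0.76323 + 0.45548 + 0.16267) = 1
P(0) × 4.3241 = 1
P(0) = 1/4.3241 = 0.2313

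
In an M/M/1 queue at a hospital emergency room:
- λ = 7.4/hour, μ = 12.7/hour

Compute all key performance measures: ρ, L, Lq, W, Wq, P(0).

Step 1: ρ = λ/μ = 7.4/12.7 = 0.5827
Step 2: L = λ/(μ-λ) = 7.4/5.30 = 1.3962
Step 3: Lq = λ²/(μ(μ-λ)) = 54.76/(12.7×5.30) = 0.8135
Step 4: W = 1/(μ-λ) = 1/5.30 = 0.18868
Step 5: Wq = λ/(μ(μ-λ)) = 7.4/(12.7×5.30) = 0.1099
Step 6: P(0) = 1-ρ = 0.4173
Verify: L = λW = 7.4×0.18868 = 1.3962 ✔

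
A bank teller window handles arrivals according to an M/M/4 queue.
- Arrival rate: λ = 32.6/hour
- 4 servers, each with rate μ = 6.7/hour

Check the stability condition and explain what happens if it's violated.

Stability requires ρ = λ/(cμ) < 1
ρ = 32.6/(4 × 6.7) = 32.6/26.80 = 1.2164
Since 1.2164 ≥ 1, the system is UNSTABLE.
Need c > λ/μ = 32.6/6.7 = 4.87.
Minimum servers needed: c = 5.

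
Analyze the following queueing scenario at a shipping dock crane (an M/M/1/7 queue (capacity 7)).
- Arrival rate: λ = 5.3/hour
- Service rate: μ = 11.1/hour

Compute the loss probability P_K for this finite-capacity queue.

ρ = λ/μ = 5.3/11.1 = 0.477477
P₀ = (1-ρ)/(1-ρ^(K+1)) = (1-0.477477)/(1-0.477477^8) = 0.5225/0.9973 = 0.5239
P_K = P₀×ρ^K = 0.5239 × 0.477477^7 = 0.5239 × 0.005658 = 0.002964
Blocking probability = 0.30%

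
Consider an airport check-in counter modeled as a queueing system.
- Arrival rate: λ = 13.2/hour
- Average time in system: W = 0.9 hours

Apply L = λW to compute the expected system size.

Little's Law: L = λW
L = 13.2 × 0.9 = 11.8800 passengers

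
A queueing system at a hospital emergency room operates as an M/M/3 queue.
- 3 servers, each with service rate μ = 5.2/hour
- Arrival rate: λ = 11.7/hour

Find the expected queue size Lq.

Traffic intensity: ρ = λ/(cμ) = 11.7/(3×5.2) = 0.7500
Since ρ = 0.7500 < 1, system is stable.
Offered load a = λ/μ = cρ = 11.7/5.2 = 2.2500
P₀ = [ Σₙ₌₀^2 aⁿ/n! + a^3/(3!(1-ρ)) ]⁻¹
Σ = a^0/0! + a^1/1! + a^2/2! = 1.0000 + 2.2500 + 2.5312 = 5.7812
a^3/(3!(1-ρ)) = 11.3906/(6 × 0.2500) = 7.5937
P₀ = 1/(5.7812 + 7.5937) = 0.07477
Lq = P₀·a^3·ρ / (3!(1-ρ)²) = 0.074766 × 11.3906 × 0.75000 / (6 × 0.062500) = 1.7033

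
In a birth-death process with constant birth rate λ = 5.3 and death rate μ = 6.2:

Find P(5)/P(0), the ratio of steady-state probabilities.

For constant rates: P(n)/P(0) = (λ/μ)^n
P(5)/P(0) = (5.3/6.2)^5 = 0.85484^5 = 0.4565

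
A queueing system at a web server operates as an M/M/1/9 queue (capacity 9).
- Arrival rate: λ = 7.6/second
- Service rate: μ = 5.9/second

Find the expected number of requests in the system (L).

ρ = λ/μ = 7.6/5.9 = 1.28814
P₀ = (1-ρ)/(1-ρ^(K+1)) = (1-1.28814)/(1-1.28814^10) = -0.28814/-11.5786 = 0.02489
P_K = P₀×ρ^K = 0.02489 × 1.28814^9 = 0.02489 × 9.7649 = 0.2430
L = ρ[1 - (K+1)ρ^K + Kρ^(K+1)] / [(1-ρ)(1-ρ^(K+1))]
L = 1.28814 × (1 - 10×9.764895 + 9×12.57855) / ((1 - 1.28814) × (1 - 12.57855)) = 6.3931 requests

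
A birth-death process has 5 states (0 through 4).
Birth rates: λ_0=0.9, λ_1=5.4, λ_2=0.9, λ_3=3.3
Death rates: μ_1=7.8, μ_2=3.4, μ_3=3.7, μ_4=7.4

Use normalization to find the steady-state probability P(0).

Ratios P(n)/P(0) = (λ₀···λₙ₋₁)/(μ₁···μₙ):
P(1)/P(0) = (0.9)/(7.8) = 0.11538
P(2)/P(0) = (0.9×5.4)/(7.8×3.4) = 0.18326
P(3)/P(0) = (0.9×5.4×0.9)/(7.8×3.4×3.7) = 0.044576
P(4)/P(0) = (0.9×5.4×0.9×3.3)/(7.8×3.4×3.7×7.4) = 0.019879

Normalization: ∑ P(n) = 1
P(0) × (1.0000 + 0.11538 + 0.18326 + 0.044576 + 0.019879) = 1
P(0) × 1.3631 = 1
P(0) = 1/1.3631 = 0.7336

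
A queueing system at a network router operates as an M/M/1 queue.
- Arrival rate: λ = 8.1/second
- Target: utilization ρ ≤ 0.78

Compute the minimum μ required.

ρ = λ/μ, so μ = λ/ρ
μ ≥ 8.1/0.78 = 10.3846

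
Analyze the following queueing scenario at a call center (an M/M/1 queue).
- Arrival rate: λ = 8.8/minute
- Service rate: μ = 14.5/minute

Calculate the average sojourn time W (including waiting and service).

First, compute utilization: ρ = λ/μ = 8.8/14.5 = 0.6069
For M/M/1: W = 1/(μ-λ)
W = 1/(14.5-8.8) = 1/5.70
W = 0.1754 minutes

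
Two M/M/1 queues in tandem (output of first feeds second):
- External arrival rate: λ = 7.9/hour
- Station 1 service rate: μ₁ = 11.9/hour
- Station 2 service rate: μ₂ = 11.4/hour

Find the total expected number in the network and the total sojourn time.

By Jackson's theorem, each station behaves as independent M/M/1.
Station 1: ρ₁ = 7.9/11.9 = 0.6639, L₁ = ρ₁/(1-ρ₁) = λ/(μ₁-λ) = 7.9/4.00 = 1.9750
Station 2: ρ₂ = 7.9/11.4 = 0.6930, L₂ = ρ₂/(1-ρ₂) = λ/(μ₂-λ) = 7.9/3.50 = 2.2571
Total: L = L₁ + L₂ = 1.9750 + 2.2571 = 4.2321
W = L/λ = 4.2321/7.9 = 0.5357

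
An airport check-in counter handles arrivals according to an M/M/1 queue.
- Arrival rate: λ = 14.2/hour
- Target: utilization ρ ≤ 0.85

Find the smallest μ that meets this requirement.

ρ = λ/μ, so μ = λ/ρ
μ ≥ 14.2/0.85 = 16.7059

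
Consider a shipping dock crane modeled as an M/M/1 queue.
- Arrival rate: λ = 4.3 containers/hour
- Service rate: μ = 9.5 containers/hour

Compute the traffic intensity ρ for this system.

Server utilization: ρ = λ/μ
ρ = 4.3/9.5 = 0.4526
The server is busy 45.26% of the time.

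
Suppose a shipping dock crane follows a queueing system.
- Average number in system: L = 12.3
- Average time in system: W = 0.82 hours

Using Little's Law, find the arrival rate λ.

Little's Law: L = λW, so λ = L/W
λ = 12.3/0.82 = 15.0000 containers/hour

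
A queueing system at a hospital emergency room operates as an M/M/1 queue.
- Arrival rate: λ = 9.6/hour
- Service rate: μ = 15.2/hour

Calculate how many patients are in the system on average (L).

ρ = λ/μ = 9.6/15.2 = 0.6316
For M/M/1: L = λ/(μ-λ)
L = 9.6/(15.2-9.6) = 9.6/5.60
L = 1.7143 patients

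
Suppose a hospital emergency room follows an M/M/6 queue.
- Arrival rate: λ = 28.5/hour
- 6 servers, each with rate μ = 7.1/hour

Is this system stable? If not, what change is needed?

Stability requires ρ = λ/(cμ) < 1
ρ = 28.5/(6 × 7.1) = 28.5/42.60 = 0.6690
Since 0.6690 < 1, the system is STABLE.
The servers are busy 66.90% of the time.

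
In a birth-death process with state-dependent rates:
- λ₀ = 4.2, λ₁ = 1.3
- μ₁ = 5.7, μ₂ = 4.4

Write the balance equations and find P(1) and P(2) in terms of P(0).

Balance equations:
State 0: λ₀P₀ = μ₁P₁ → P₁ = (λ₀/μ₁)P₀ = (4.2/5.7)P₀ = 0.7368P₀
State 1: P₂ = (λ₀λ₁)/(μ₁μ₂)P₀ = (4.2×1.3)/(5.7×4.4)P₀ = 0.2177P₀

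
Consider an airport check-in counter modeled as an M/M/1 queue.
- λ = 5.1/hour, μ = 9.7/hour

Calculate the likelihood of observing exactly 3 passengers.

ρ = λ/μ = 5.1/9.7 = 0.5258
P(n) = (1-ρ)ρⁿ
P(3) = (1-0.5258) × 0.5258^3
P(3) = 0.47420 × 0.14537
P(3) = 0.06893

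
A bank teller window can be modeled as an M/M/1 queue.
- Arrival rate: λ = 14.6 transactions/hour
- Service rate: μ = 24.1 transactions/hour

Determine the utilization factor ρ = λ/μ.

Server utilization: ρ = λ/μ
ρ = 14.6/24.1 = 0.6058
The server is busy 60.58% of the time.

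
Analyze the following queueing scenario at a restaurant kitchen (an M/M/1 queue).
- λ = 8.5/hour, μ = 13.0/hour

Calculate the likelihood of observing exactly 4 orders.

ρ = λ/μ = 8.5/13.0 = 0.65385
P(n) = (1-ρ)ρⁿ
P(4) = (1-0.65385) × 0.65385^4
P(4) = 0.3461 × 0.1828
P(4) = 0.06327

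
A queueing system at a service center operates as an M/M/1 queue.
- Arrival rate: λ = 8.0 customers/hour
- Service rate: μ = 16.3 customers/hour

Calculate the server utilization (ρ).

Server utilization: ρ = λ/μ
ρ = 8.0/16.3 = 0.4908
The server is busy 49.08% of the time.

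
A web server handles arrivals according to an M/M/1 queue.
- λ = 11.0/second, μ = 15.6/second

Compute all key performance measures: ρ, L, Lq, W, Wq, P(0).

Step 1: ρ = λ/μ = 11.0/15.6 = 0.7051
Step 2: L = λ/(μ-λ) = 11.0/4.60 = 2.3913
Step 3: Lq = λ²/(μ(μ-λ)) = 121.00/(15.6×4.60) = 1.6862
Step 4: W = 1/(μ-λ) = 1/4.60 = 0.21739
Step 5: Wq = λ/(μ(μ-λ)) = 11.0/(15.6×4.60) = 0.1533
Step 6: P(0) = 1-ρ = 0.2949
Verify: L = λW = 11.0×0.21739 = 2.3913 ✔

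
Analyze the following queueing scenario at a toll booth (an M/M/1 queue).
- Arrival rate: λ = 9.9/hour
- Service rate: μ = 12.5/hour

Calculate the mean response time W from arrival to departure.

First, compute utilization: ρ = λ/μ = 9.9/12.5 = 0.7920
For M/M/1: W = 1/(μ-λ)
W = 1/(12.5-9.9) = 1/2.60
W = 0.3846 hours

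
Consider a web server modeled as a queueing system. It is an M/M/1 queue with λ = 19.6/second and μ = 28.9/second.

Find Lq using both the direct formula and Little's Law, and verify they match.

Method 1 (direct): Lq = λ²/(μ(μ-λ)) = 384.16/(28.9 × 9.30) = 1.4293

Method 2 (Little's Law):
W = 1/(μ-λ) = 1/9.30 = 0.107527
Wq = W - 1/μ = 0.107527 - 0.0346021 = 0.072925
Lq = λWq = 19.6 × 0.072925 = 1.4293 ✔ (matches Method 1)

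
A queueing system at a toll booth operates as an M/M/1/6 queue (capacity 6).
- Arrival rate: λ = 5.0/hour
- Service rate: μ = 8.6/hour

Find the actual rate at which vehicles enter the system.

ρ = λ/μ = 5.0/8.6 = 0.5814
P₀ = (1-ρ)/(1-ρ^(K+1)) = (1-0.5814)/(1-0.5814^7) = 0.4186/0.9775 = 0.4282
P_K = P₀×ρ^K = 0.4282 × 0.5814^6 = 0.4282 × 0.03862 = 0.01654
λ_eff = λ(1-P_K) = 5.0 × (1 - 0.01654) = 5.0 × 0.98346 = 4.9173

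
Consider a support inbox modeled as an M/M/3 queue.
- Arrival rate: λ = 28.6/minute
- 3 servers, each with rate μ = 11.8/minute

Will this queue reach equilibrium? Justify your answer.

Stability requires ρ = λ/(cμ) < 1
ρ = 28.6/(3 × 11.8) = 28.6/35.40 = 0.8079
Since 0.8079 < 1, the system is STABLE.
The servers are busy 80.79% of the time.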